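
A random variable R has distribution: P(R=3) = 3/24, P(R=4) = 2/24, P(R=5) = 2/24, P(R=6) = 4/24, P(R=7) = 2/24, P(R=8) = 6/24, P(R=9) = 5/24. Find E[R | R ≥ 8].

93/11

P(R ≥ 8) = 11/24.
Σ over the event: 8·1/4 + 9·5/24 = 31/8.
E[R | R ≥ 8] = (31/8) / (11/24) = 93/11.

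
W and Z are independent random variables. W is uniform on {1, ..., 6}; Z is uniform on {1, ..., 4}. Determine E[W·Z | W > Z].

145/14

P(W > Z) = 7/12.
Summing WZ·P(x,y) over outcomes with W > Z gives 145/24.
E[W·Z | W > Z] = (145/24) / (7/12) = 145/14.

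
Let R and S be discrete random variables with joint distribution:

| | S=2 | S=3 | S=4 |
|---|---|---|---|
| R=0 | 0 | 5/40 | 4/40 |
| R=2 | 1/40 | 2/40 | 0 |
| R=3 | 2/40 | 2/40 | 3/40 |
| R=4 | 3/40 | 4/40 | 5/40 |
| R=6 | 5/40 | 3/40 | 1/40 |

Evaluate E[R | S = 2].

50/11

P(S = 2) = 11/40.
Σ R·P over the event = 2·(1/40) + 3·(2/40) + 4·(3/40) + 6·(5/40) = 5/4.
E[R | S = 2] = (5/4) / (11/40) = 50/11.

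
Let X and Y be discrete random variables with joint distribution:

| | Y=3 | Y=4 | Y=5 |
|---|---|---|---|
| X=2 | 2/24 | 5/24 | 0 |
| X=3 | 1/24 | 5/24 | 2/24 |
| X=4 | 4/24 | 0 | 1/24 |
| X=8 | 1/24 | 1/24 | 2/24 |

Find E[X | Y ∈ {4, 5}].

P(Y ∈ {4, 5}) = 2/3.
Σ X·P over the event = 2·(5/24) + 3·(5/24) + 3·(2/24) + 4·(1/24) + 8·(1/24) + 8·(2/24) = 59/24.
E[X | Y ∈ {4, 5}] = (59/24) / (2/3) = 59/16.

59/16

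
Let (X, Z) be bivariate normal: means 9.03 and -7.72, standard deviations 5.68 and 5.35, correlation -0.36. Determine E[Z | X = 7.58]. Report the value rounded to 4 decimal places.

The regression of Z on X has slope ρ·σ_Z/σ_X and passes through (μ_X, μ_Z).
E[Z | X=7.58] = -7.72 + (-0.36)·(5.35/5.68)·(7.58 − (9.03)) = -7.72 + (-0.33908)·(-1.45) = -7.2283.

-7.2283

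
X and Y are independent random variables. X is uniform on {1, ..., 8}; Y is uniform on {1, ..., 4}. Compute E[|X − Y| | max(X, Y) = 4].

P(max(X, Y) = 4) = 7/32.
Summing |X−Y|·P(x,y) over outcomes with max(X, Y) = 4 gives 3/8.
E[|X − Y| | max(X, Y) = 4] = (3/8) / (7/32) = 12/7.

12/7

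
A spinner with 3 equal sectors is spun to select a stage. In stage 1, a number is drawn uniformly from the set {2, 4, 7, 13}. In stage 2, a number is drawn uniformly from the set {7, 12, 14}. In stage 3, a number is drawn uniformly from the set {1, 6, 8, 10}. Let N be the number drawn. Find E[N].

95/12

E[N | stage 1] = (2+4+7+13)/4 = 13/2.
E[N | stage 2] = (7+12+14)/3 = 11.
E[N | stage 3] = (1+6+8+10)/4 = 25/4.
By the law of total expectation,
E[N] = (1/3)·(13/2) + (1/3)·(11) + (1/3)·(25/4) = 95/12.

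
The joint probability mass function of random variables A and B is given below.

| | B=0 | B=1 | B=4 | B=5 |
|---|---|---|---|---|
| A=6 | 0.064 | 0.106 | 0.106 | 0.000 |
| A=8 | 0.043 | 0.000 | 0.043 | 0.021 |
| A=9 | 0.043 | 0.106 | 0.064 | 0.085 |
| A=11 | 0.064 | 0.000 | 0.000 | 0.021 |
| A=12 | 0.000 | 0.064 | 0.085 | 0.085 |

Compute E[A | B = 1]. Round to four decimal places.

8.5435

P(B = 1) = 0.276.
Σ A·P over the event = 6·(0.106) + 9·(0.106) + 12·(0.064) = 2.358.
E[A | B = 1] = (2.358) / (0.276) = 8.5435.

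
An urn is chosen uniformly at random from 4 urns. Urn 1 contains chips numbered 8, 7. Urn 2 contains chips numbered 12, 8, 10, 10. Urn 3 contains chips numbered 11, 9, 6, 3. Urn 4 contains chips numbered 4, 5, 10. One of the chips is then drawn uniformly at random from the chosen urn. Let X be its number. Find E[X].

373/48

E[X | urn 1] = (8+7)/2 = 15/2.
E[X | urn 2] = (12+8+10+10)/4 = 10.
E[X | urn 3] = (11+9+6+3)/4 = 29/4.
E[X | urn 4] = (4+5+10)/3 = 19/3.
E[X] = (1/4)·(15/2) + (1/4)·(10) + (1/4)·(29/4) + (1/4)·(19/3) = 373/48.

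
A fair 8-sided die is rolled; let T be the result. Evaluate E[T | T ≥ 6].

7

Given T ≥ 6, T is equally likely to be any of {6, 7, 8}.
E[T | T ≥ 6] = (6 + 7 + 8) / 3 = 7.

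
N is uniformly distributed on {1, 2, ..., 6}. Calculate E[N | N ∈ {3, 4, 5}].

4

P(N ∈ {3, 4, 5}) = 1/2.
Σ over the event: 3·1/6 + 4·1/6 + 5·1/6 = 2.
E[N | N ∈ {3, 4, 5}] = (2) / (1/2) = 4.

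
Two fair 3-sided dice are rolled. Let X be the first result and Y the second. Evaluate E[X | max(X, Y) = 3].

12/5

Outcomes with max(X, Y) = 3: (1,3), (2,3), (3,1), (3,2), (3,3), each with probability 1/9.
E[X | max(X, Y) = 3] = (1 + 2 + 3 + 3 + 3) / 5 = 12/5.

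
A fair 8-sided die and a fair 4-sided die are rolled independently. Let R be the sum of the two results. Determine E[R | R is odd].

7

P(R is odd) = 1/2.
Σ over the event: 3·1/16 + 5·1/8 + 7·1/8 + 9·1/8 + 11·1/16 = 7/2.
E[R | R is odd] = (7/2) / (1/2) = 7.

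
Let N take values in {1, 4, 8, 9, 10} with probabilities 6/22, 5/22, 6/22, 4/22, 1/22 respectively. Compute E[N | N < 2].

P(N < 2) = 3/11.
Σ over the event: 1·3/11 = 3/11.
E[N | N < 2] = (3/11) / (3/11) = 1.

1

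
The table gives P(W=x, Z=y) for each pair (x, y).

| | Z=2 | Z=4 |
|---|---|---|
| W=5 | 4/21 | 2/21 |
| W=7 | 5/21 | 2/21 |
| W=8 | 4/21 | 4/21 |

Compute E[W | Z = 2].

P(Z = 2) = 13/21.
Σ W·P over the event = 5·(4/21) + 7·(5/21) + 8·(4/21) = 29/7.
E[W | Z = 2] = (29/7) / (13/21) = 87/13.

87/13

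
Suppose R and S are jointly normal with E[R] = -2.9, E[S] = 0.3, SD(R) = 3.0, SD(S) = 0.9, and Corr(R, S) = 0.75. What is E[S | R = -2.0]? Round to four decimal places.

For a bivariate normal, E[S | R=x] = μ_S + ρ·(σ_S/σ_R)·(x − μ_R).
E[S | R=-2.0] = 0.3 + (0.75)·(0.9/3.0)·(-2.0 − (-2.9)) = 0.3 + (0.225)·(0.9) = 0.5025.

0.5025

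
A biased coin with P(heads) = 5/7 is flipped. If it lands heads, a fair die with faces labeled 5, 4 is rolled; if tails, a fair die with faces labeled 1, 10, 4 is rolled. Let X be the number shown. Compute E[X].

E[X | heads] = (5+4)/2 = 9/2.
E[X | tails] = (1+10+4)/3 = 5.
By the law of total expectation,
E[X] = (5/7)·(9/2) + (2/7)·(5) = 65/14.

65/14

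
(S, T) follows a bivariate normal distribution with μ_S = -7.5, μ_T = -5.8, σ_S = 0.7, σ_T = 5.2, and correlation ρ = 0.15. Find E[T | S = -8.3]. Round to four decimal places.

For a bivariate normal, E[T | S=x] = μ_T + ρ·(σ_T/σ_S)·(x − μ_S).
E[T | S=-8.3] = -5.8 + (0.15)·(5.2/0.7)·(-8.3 − (-7.5)) = -5.8 + (1.1143)·(-0.8) = -6.6914.

-6.6914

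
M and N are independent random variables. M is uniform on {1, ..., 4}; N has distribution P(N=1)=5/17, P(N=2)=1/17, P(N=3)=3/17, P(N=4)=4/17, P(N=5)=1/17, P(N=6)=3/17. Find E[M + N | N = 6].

P(N = 6) = 3/17.
Summing (M+N)·P(x,y) over outcomes with N = 6 gives 3/2.
E[M + N | N = 6] = (3/2) / (3/17) = 17/2.

17/2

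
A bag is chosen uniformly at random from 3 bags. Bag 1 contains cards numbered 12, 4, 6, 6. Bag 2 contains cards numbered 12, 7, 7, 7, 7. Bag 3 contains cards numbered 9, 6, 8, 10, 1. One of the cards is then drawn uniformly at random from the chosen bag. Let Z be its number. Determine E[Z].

109/15

E[Z | bag 1] = (12+4+6+6)/4 = 7.
E[Z | bag 2] = (12+7+7+7+7)/5 = 8.
E[Z | bag 3] = (9+6+8+10+1)/5 = 34/5.
By the law of total expectation,
E[Z] = (1/3)·(7) + (1/3)·(8) + (1/3)·(34/5) = 109/15.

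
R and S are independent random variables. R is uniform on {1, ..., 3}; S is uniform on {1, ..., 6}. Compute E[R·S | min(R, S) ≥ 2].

10

Outcomes with min(R, S) ≥ 2: (2,2), (2,3), (2,4), (2,5), (2,6), (3,2), (3,3), (3,4), (3,5), (3,6), each with probability 1/18.
E[R·S | min(R, S) ≥ 2] = (4 + 6 + 8 + 10 + 12 + 6 + 9 + 12 + 15 + 18) / 10 = 10.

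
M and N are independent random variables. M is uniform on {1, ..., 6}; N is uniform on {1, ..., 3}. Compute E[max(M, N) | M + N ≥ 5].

P(M + N ≥ 5) = 2/3.
Summing max(M,N)·P(x,y) over outcomes with M + N ≥ 5 gives 3.
E[max(M, N) | M + N ≥ 5] = (3) / (2/3) = 9/2.

9/2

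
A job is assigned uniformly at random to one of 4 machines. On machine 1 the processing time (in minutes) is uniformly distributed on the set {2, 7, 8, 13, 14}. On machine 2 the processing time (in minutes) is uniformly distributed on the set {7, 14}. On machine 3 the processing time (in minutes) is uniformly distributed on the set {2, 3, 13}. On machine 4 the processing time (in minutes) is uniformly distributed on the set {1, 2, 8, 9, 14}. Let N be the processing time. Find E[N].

321/40

E[N | machine 1] = (2+7+8+13+14)/5 = 44/5.
E[N | machine 2] = (7+14)/2 = 21/2.
E[N | machine 3] = (2+3+13)/3 = 6.
E[N | machine 4] = (1+2+8+9+14)/5 = 34/5.
By the law of total expectation,
E[N] = (1/4)·(44/5) + (1/4)·(21/2) + (1/4)·(6) + (1/4)·(34/5) = 321/40.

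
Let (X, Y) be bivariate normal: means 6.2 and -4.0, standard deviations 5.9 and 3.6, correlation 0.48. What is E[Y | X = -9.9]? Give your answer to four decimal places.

-8.7154

E[Y | X=x] = μ_Y + ρ(σ_Y/σ_X)(x − μ_X) for jointly normal variables.
E[Y | X=-9.9] = -4.0 + (0.48)·(3.6/5.9)·(-9.9 − (6.2)) = -4.0 + (0.29288)·(-16.1) = -8.7154.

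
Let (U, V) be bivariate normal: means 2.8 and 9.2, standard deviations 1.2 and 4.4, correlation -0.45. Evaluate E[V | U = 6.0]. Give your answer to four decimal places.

3.9200

E[V | U=x] = μ_V + ρ(σ_V/σ_U)(x − μ_U) for jointly normal variables.
E[V | U=6.0] = 9.2 + (-0.45)·(4.4/1.2)·(6.0 − (2.8)) = 9.2 + (-1.65)·(3.2) = 3.9200.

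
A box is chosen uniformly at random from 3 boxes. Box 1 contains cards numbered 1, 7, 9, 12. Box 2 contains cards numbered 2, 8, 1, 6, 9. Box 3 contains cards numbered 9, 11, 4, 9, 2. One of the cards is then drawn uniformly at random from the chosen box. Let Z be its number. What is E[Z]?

E[Z | box 1] = (1+7+9+12)/4 = 29/4.
E[Z | box 2] = (2+8+1+6+9)/5 = 26/5.
E[Z | box 3] = (9+11+4+9+2)/5 = 7.
E[Z] = (1/3)·(29/4) + (1/3)·(26/5) + (1/3)·(7) = 389/60.

389/60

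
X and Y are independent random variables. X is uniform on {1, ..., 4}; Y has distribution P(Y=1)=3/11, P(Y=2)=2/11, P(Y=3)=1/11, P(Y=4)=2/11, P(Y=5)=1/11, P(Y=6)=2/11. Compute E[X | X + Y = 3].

8/5

P(X + Y = 3) = 5/44.
Summing X·P(x,y) over outcomes with X + Y = 3 gives 2/11.
E[X | X + Y = 3] = (2/11) / (5/44) = 8/5.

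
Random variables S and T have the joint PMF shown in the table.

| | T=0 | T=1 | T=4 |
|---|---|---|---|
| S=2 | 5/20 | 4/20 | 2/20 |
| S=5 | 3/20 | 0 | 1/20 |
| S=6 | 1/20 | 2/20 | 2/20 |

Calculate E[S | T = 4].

21/5

P(T = 4) = 1/4.
Σ S·P over the event = 2·(2/20) + 5·(1/20) + 6·(2/20) = 21/20.
E[S | T = 4] = (21/20) / (1/4) = 21/5.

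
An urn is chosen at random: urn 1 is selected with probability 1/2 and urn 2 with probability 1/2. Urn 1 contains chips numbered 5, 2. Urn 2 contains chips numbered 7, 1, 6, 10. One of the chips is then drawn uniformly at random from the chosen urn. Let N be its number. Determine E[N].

19/4

E[N | urn 1] = (5+2)/2 = 7/2.
E[N | urn 2] = (7+1+6+10)/4 = 6.
E[N] = (1/2)·(7/2) + (1/2)·(6) = 19/4.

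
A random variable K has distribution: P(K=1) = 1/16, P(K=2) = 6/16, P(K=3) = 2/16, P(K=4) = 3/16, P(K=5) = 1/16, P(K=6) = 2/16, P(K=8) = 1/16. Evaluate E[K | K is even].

P(K is even) = 3/4.
Σ over the event: 2·3/8 + 4·3/16 + 6·1/8 + 8·1/16 = 11/4.
E[K | K is even] = (11/4) / (3/4) = 11/3.

11/3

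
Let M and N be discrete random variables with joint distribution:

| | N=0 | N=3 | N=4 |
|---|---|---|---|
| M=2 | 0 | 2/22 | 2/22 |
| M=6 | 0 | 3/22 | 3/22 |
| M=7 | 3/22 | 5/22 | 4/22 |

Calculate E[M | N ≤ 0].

P(N ≤ 0) = 3/22.
Σ M·P over the event = 7·(3/22) = 21/22.
E[M | N ≤ 0] = (21/22) / (3/22) = 7.

7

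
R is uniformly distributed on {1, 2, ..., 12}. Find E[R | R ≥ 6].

9

Given R ≥ 6, R is equally likely to be any of {6, 7, 8, 9, 10, 11, 12}.
E[R | R ≥ 6] = (6 + 7 + 8 + 9 + 10 + 11 + 12) / 7 = 9.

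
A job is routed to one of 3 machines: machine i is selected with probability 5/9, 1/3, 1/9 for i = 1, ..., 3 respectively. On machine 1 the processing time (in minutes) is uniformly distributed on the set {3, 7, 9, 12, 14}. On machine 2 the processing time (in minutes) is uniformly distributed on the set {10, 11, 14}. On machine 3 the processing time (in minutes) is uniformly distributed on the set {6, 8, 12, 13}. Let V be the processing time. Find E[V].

359/36

E[V | machine 1] = (3+7+9+12+14)/5 = 9.
E[V | machine 2] = (10+11+14)/3 = 35/3.
E[V | machine 3] = (6+8+12+13)/4 = 39/4.
E[V] = (5/9)·(9) + (1/3)·(35/3) + (1/9)·(39/4) = 359/36.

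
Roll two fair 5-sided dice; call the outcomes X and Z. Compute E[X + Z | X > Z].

6

Outcomes with X > Z: (2,1), (3,1), (3,2), (4,1), (4,2), (4,3), (5,1), (5,2), (5,3), (5,4), each with probability 1/25.
E[X + Z | X > Z] = (3 + 4 + 5 + 5 + 6 + 7 + 6 + 7 + 8 + 9) / 10 = 6.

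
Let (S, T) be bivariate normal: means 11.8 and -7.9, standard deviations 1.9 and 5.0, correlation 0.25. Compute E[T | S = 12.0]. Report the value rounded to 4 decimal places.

-7.7684

E[T | S=x] = μ_T + ρ(σ_T/σ_S)(x − μ_S) for jointly normal variables.
E[T | S=12.0] = -7.9 + (0.25)·(5.0/1.9)·(12.0 − (11.8)) = -7.9 + (0.65789)·(0.2) = -7.7684.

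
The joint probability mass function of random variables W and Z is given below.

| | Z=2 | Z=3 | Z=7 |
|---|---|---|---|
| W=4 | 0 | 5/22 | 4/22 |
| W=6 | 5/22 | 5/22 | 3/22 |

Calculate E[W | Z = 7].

P(Z = 7) = 7/22.
Σ W·P over the event = 4·(4/22) + 6·(3/22) = 17/11.
E[W | Z = 7] = (17/11) / (7/22) = 34/7.

34/7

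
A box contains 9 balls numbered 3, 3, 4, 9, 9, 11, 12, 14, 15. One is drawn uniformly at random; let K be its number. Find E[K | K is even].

10

P(K is even) = 1/3.
Σ over the event: 4·1/9 + 12·1/9 + 14·1/9 = 10/3.
E[K | K is even] = (10/3) / (1/3) = 10.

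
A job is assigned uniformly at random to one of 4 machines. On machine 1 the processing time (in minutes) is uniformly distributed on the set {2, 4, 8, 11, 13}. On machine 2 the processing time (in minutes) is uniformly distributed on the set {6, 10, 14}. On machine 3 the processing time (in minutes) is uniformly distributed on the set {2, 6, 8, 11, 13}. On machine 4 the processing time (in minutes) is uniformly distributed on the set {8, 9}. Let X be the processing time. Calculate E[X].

E[X | machine 1] = (2+4+8+11+13)/5 = 38/5.
E[X | machine 2] = (6+10+14)/3 = 10.
E[X | machine 3] = (2+6+8+11+13)/5 = 8.
E[X | machine 4] = (8+9)/2 = 17/2.
By the law of total expectation,
E[X] = (1/4)·(38/5) + (1/4)·(10) + (1/4)·(8) + (1/4)·(17/2) = 341/40.

341/40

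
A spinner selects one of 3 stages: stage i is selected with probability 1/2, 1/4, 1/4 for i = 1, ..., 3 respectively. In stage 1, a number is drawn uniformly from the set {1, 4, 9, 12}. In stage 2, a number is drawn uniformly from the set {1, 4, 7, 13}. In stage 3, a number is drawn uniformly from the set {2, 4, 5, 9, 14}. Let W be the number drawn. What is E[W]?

E[W | stage 1] = (1+4+9+12)/4 = 13/2.
E[W | stage 2] = (1+4+7+13)/4 = 25/4.
E[W | stage 3] = (2+4+5+9+14)/5 = 34/5.
E[W] = (1/2)·(13/2) + (1/4)·(25/4) + (1/4)·(34/5) = 521/80.

521/80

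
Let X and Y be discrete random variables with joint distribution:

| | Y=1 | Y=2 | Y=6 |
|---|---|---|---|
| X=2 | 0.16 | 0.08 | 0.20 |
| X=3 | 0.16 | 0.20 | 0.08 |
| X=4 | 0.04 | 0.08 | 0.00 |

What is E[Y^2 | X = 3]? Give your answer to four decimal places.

8.7273

P(X = 3) = 0.44.
Summing Y^2·P(X=x,Y=y) over the conditioning event gives 3.84.
E[Y^2 | X = 3] = (3.84) / (0.44) = 8.7273.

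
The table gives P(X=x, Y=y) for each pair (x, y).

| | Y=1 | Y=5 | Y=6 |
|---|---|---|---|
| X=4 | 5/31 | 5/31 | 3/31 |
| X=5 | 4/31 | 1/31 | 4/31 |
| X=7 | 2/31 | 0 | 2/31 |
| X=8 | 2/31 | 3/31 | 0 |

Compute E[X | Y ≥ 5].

95/18

P(Y ≥ 5) = 18/31.
Σ X·P over the event = 4·(5/31) + 4·(3/31) + 5·(1/31) + 5·(4/31) + 7·(2/31) + 8·(3/31) = 95/31.
E[X | Y ≥ 5] = (95/31) / (18/31) = 95/18.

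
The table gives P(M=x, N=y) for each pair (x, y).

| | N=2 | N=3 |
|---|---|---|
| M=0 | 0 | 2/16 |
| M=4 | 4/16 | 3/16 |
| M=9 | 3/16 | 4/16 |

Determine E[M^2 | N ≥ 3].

P(N ≥ 3) = 9/16.
Summing M^2·P(M=x,N=y) over the conditioning event gives 93/4.
E[M^2 | N ≥ 3] = (93/4) / (9/16) = 124/3.

124/3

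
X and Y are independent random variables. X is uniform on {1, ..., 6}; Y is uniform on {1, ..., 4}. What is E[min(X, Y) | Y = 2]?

11/6

Outcomes with Y = 2: (1,2), (2,2), (3,2), (4,2), (5,2), (6,2), each with probability 1/24.
E[min(X, Y) | Y = 2] = (1 + 2 + 2 + 2 + 2 + 2) / 6 = 11/6.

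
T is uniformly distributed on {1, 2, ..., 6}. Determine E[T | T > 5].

6

Given T > 5, T is equally likely to be any of {6}.
E[T | T > 5] = (6) / 1 = 6.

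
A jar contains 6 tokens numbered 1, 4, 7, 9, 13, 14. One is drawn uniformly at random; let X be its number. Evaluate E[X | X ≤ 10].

21/4

P(X ≤ 10) = 2/3.
Σ over the event: 1·1/6 + 4·1/6 + 7·1/6 + 9·1/6 = 7/2.
E[X | X ≤ 10] = (7/2) / (2/3) = 21/4.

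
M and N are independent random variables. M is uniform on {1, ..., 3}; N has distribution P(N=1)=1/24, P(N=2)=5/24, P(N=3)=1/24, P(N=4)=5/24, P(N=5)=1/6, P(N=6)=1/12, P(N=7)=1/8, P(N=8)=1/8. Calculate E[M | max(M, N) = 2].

P(max(M, N) = 2) = 11/72.
Summing M·P(x,y) over outcomes with max(M, N) = 2 gives 17/72.
E[M | max(M, N) = 2] = (17/72) / (11/72) = 17/11.

17/11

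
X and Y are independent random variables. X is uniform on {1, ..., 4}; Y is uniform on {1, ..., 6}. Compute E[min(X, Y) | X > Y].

Outcomes with X > Y: (2,1), (3,1), (3,2), (4,1), (4,2), (4,3), each with probability 1/24.
E[min(X, Y) | X > Y] = (1 + 1 + 2 + 1 + 2 + 3) / 6 = 5/3.

5/3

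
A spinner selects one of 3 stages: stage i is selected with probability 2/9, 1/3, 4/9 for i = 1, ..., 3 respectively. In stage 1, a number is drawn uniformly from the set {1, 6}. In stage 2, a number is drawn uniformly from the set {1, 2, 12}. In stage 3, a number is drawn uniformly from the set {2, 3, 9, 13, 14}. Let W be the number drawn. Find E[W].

E[W | stage 1] = (1+6)/2 = 7/2.
E[W | stage 2] = (1+2+12)/3 = 5.
E[W | stage 3] = (2+3+9+13+14)/5 = 41/5.
By the law of total expectation,
E[W] = (2/9)·(7/2) + (1/3)·(5) + (4/9)·(41/5) = 274/45.

274/45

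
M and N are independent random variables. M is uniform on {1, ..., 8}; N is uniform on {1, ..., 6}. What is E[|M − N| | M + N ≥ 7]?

92/33

P(M + N ≥ 7) = 11/16.
Summing |M−N|·P(x,y) over outcomes with M + N ≥ 7 gives 23/12.
E[|M − N| | M + N ≥ 7] = (23/12) / (11/16) = 92/33.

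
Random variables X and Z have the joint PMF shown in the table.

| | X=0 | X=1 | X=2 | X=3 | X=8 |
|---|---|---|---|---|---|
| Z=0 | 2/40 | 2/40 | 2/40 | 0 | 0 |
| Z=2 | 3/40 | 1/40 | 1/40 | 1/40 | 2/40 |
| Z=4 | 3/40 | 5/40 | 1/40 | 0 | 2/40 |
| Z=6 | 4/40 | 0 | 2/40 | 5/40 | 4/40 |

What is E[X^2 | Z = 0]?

P(Z = 0) = 3/20.
Σ X^2·P over the event = 0·(2/40) + 1·(2/40) + 4·(2/40) = 1/4.
E[X^2 | Z = 0] = (1/4) / (3/20) = 5/3.

5/3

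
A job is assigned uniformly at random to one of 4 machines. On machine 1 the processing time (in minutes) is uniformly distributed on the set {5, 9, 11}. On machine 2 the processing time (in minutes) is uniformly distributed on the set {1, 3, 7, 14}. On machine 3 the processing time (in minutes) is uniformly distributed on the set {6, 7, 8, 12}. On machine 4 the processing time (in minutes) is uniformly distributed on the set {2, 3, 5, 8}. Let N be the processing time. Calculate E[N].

E[N | machine 1] = (5+9+11)/3 = 25/3.
E[N | machine 2] = (1+3+7+14)/4 = 25/4.
E[N | machine 3] = (6+7+8+12)/4 = 33/4.
E[N | machine 4] = (2+3+5+8)/4 = 9/2.
E[N] = (1/4)·(25/3) + (1/4)·(25/4) + (1/4)·(33/4) + (1/4)·(9/2) = 41/6.

41/6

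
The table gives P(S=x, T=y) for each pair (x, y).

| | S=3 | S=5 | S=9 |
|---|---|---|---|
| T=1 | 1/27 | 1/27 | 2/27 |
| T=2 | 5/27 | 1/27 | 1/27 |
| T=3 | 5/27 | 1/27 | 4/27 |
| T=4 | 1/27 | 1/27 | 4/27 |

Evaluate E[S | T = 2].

P(T = 2) = 7/27.
Summing S·P(S=x,T=y) over the conditioning event gives 29/27.
E[S | T = 2] = (29/27) / (7/27) = 29/7.

29/7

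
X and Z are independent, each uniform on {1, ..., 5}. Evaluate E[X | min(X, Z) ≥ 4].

9/2

Outcomes with min(X, Z) ≥ 4: (4,4), (4,5), (5,4), (5,5), each with probability 1/25.
E[X | min(X, Z) ≥ 4] = (4 + 4 + 5 + 5) / 4 = 9/2.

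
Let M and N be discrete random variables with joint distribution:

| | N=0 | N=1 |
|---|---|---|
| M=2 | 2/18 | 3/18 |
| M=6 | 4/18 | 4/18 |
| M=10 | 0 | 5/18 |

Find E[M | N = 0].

14/3

P(N = 0) = 1/3.
Σ M·P over the event = 2·(2/18) + 6·(4/18) = 14/9.
E[M | N = 0] = (14/9) / (1/3) = 14/3.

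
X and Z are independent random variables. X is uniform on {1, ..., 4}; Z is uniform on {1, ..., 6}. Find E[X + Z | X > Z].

5

Outcomes with X > Z: (2,1), (3,1), (3,2), (4,1), (4,2), (4,3), each with probability 1/24.
E[X + Z | X > Z] = (3 + 4 + 5 + 5 + 6 + 7) / 6 = 5.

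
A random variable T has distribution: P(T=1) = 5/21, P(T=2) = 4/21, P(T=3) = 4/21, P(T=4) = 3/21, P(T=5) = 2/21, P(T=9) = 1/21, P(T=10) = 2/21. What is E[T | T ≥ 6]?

29/3

P(T ≥ 6) = 1/7.
Σ over the event: 9·1/21 + 10·2/21 = 29/21.
E[T | T ≥ 6] = (29/21) / (1/7) = 29/3.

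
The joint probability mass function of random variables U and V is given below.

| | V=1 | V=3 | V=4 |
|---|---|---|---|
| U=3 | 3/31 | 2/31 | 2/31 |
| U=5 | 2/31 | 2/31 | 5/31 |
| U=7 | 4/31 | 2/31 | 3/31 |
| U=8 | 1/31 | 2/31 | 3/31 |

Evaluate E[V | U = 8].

P(U = 8) = 6/31.
Σ V·P over the event = 1·(1/31) + 3·(2/31) + 4·(3/31) = 19/31.
E[V | U = 8] = (19/31) / (6/31) = 19/6.

19/6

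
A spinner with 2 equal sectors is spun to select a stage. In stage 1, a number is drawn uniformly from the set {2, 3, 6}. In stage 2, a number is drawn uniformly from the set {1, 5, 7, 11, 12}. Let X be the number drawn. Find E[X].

E[X | stage 1] = (2+3+6)/3 = 11/3.
E[X | stage 2] = (1+5+7+11+12)/5 = 36/5.
E[X] = (1/2)·(11/3) + (1/2)·(36/5) = 163/30.

163/30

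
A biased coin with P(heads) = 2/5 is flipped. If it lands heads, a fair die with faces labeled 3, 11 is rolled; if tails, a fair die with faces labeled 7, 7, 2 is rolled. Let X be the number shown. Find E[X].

E[X | heads] = (3+11)/2 = 7.
E[X | tails] = (7+7+2)/3 = 16/3.
By the law of total expectation,
E[X] = (2/5)·(7) + (3/5)·(16/3) = 6.

6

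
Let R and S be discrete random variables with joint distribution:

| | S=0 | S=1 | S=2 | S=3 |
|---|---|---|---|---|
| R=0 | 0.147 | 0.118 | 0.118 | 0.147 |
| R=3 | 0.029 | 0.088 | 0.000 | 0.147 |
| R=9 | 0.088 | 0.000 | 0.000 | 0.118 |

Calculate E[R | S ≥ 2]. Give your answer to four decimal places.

2.8358

P(S ≥ 2) = 0.530.
Σ R·P over the event = 0·(0.118) + 0·(0.147) + 3·(0.147) + 9·(0.118) = 1.503.
E[R | S ≥ 2] = (1.503) / (0.530) = 2.8358.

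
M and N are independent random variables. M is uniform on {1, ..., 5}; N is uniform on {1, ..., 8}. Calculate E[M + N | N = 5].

8

Outcomes with N = 5: (1,5), (2,5), (3,5), (4,5), (5,5), each with probability 1/40.
E[M + N | N = 5] = (6 + 7 + 8 + 9 + 10) / 5 = 8.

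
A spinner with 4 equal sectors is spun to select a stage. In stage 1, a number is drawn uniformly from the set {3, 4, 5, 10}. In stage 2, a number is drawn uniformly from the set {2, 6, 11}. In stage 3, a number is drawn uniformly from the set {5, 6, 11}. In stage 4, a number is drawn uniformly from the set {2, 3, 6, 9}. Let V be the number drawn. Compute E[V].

145/24

E[V | stage 1] = (3+4+5+10)/4 = 11/2.
E[V | stage 2] = (2+6+11)/3 = 19/3.
E[V | stage 3] = (5+6+11)/3 = 22/3.
E[V | stage 4] = (2+3+6+9)/4 = 5.
E[V] = (1/4)·(11/2) + (1/4)·(19/3) + (1/4)·(22/3) + (1/4)·(5) = 145/24.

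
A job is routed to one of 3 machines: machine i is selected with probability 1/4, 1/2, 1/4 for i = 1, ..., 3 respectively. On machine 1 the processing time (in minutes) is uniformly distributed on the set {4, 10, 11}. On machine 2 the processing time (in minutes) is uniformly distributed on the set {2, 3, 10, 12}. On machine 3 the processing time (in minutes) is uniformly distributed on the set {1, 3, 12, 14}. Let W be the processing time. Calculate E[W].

E[W | machine 1] = (4+10+11)/3 = 25/3.
E[W | machine 2] = (2+3+10+12)/4 = 27/4.
E[W | machine 3] = (1+3+12+14)/4 = 15/2.
E[W] = (1/4)·(25/3) + (1/2)·(27/4) + (1/4)·(15/2) = 22/3.

22/3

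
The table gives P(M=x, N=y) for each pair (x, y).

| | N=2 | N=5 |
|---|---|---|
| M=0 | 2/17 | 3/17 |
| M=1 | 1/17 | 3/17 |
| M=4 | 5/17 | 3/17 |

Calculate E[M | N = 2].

P(N = 2) = 8/17.
Σ M·P over the event = 0·(2/17) + 1·(1/17) + 4·(5/17) = 21/17.
E[M | N = 2] = (21/17) / (8/17) = 21/8.

21/8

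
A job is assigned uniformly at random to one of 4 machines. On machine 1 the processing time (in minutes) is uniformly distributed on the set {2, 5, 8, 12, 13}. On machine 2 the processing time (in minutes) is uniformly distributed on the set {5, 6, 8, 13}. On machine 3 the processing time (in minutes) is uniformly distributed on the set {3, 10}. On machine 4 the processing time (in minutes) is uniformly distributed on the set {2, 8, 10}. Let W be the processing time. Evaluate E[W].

175/24

E[W | machine 1] = (2+5+8+12+13)/5 = 8.
E[W | machine 2] = (5+6+8+13)/4 = 8.
E[W | machine 3] = (3+10)/2 = 13/2.
E[W | machine 4] = (2+8+10)/3 = 20/3.
E[W] = (1/4)·(8) + (1/4)·(8) + (1/4)·(13/2) + (1/4)·(20/3) = 175/24.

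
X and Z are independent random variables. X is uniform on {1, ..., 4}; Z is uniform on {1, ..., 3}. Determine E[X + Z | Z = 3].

11/2

Outcomes with Z = 3: (1,3), (2,3), (3,3), (4,3), each with probability 1/12.
E[X + Z | Z = 3] = (4 + 5 + 6 + 7) / 4 = 11/2.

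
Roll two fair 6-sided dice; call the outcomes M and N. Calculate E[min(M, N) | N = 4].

3

Outcomes with N = 4: (1,4), (2,4), (3,4), (4,4), (5,4), (6,4), each with probability 1/36.
E[min(M, N) | N = 4] = (1 + 2 + 3 + 4 + 4 + 4) / 6 = 3.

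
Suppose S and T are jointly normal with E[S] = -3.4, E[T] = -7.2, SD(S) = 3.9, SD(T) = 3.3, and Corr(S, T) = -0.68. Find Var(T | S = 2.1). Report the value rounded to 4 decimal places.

5.8545

Var(T | S=x) = (1 − ρ²)·σ_T².
Var(T | S=2.1) = (3.3)²·(1 − (-0.68)²) = 10.89·0.5376 = 5.8545.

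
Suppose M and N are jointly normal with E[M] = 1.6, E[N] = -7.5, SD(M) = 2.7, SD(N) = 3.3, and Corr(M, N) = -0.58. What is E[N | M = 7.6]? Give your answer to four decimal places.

-11.7533

The regression of N on M has slope ρ·σ_N/σ_M and passes through (μ_M, μ_N).
E[N | M=7.6] = -7.5 + (-0.58)·(3.3/2.7)·(7.6 − (1.6)) = -7.5 + (-0.70889)·(6) = -11.7533.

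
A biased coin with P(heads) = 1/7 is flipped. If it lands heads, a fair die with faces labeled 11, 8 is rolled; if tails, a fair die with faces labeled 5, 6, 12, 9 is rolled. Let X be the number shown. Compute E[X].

115/14

E[X | heads] = (11+8)/2 = 19/2.
E[X | tails] = (5+6+12+9)/4 = 8.
By the law of total expectation,
E[X] = (1/7)·(19/2) + (6/7)·(8) = 115/14.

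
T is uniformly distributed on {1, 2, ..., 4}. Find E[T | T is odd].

2

Given T is odd, T is equally likely to be any of {1, 3}.
E[T | T is odd] = (1 + 3) / 2 = 2.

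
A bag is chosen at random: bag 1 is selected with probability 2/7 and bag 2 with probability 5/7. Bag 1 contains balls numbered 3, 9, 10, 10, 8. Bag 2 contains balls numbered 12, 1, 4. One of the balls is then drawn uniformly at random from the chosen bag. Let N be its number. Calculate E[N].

19/3

E[N | bag 1] = (3+9+10+10+8)/5 = 8.
E[N | bag 2] = (12+1+4)/3 = 17/3.
By the law of total expectation,
E[N] = (2/7)·(8) + (5/7)·(17/3) = 19/3.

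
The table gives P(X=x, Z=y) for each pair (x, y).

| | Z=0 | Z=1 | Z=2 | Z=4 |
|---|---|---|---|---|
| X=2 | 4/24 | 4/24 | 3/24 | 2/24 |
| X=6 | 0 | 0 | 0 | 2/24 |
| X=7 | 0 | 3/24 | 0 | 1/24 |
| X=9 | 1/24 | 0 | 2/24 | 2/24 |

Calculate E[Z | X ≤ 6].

P(X ≤ 6) = 5/8.
Σ Z·P over the event = 0·(4/24) + 1·(4/24) + 2·(3/24) + 4·(2/24) + 4·(2/24) = 13/12.
E[Z | X ≤ 6] = (13/12) / (5/8) = 26/15.

26/15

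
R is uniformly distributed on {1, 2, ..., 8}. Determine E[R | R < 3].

3/2

Given R < 3, R is equally likely to be any of {1, 2}.
E[R | R < 3] = (1 + 2) / 2 = 3/2.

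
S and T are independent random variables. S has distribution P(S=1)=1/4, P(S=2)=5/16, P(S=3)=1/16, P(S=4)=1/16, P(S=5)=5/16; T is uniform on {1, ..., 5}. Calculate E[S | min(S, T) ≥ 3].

32/7

P(min(S, T) ≥ 3) = 21/80.
Summing S·P(x,y) over outcomes with min(S, T) ≥ 3 gives 6/5.
E[S | min(S, T) ≥ 3] = (6/5) / (21/80) = 32/7.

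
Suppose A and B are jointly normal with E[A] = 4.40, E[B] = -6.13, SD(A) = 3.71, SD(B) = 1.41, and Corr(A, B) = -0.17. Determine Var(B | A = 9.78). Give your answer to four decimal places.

1.9306

For a bivariate normal, Var(B | A=x) = σ_B²(1 − ρ²).
Var(B | A=9.78) = (1.41)²·(1 − (-0.17)²) = 1.9881·0.9711 = 1.9306.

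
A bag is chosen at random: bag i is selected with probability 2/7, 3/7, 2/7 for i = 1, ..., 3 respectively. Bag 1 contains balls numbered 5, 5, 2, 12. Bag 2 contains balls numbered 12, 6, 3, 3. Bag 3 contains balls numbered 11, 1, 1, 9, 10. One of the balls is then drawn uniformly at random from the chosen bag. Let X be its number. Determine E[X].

E[X | bag 1] = (5+5+2+12)/4 = 6.
E[X | bag 2] = (12+6+3+3)/4 = 6.
E[X | bag 3] = (11+1+1+9+10)/5 = 32/5.
E[X] = (2/7)·(6) + (3/7)·(6) + (2/7)·(32/5) = 214/35.

214/35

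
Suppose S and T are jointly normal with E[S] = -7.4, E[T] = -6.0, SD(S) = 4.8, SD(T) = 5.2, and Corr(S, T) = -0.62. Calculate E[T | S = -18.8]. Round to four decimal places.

For a bivariate normal, E[T | S=x] = μ_T + ρ·(σ_T/σ_S)·(x − μ_S).
E[T | S=-18.8] = -6.0 + (-0.62)·(5.2/4.8)·(-18.8 − (-7.4)) = -6.0 + (-0.67167)·(-11.4) = 1.6570.

1.6570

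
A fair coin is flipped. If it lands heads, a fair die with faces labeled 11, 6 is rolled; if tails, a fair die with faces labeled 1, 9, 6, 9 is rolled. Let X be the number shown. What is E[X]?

59/8

E[X | heads] = (11+6)/2 = 17/2.
E[X | tails] = (1+9+6+9)/4 = 25/4.
By the law of total expectation,
E[X] = (1/2)·(17/2) + (1/2)·(25/4) = 59/8.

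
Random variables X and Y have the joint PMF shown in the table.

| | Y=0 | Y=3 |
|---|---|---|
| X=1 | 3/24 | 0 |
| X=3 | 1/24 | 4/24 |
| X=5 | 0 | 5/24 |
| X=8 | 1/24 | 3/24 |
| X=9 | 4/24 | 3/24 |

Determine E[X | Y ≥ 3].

88/15

P(Y ≥ 3) = 5/8.
Σ X·P over the event = 3·(4/24) + 5·(5/24) + 8·(3/24) + 9·(3/24) = 11/3.
E[X | Y ≥ 3] = (11/3) / (5/8) = 88/15.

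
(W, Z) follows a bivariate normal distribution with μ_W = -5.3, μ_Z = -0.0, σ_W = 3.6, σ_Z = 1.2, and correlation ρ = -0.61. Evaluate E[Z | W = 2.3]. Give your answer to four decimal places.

-1.5453

For a bivariate normal, E[Z | W=x] = μ_Z + ρ·(σ_Z/σ_W)·(x − μ_W).
E[Z | W=2.3] = -0.0 + (-0.61)·(1.2/3.6)·(2.3 − (-5.3)) = -0.0 + (-0.20333)·(7.6) = -1.5453.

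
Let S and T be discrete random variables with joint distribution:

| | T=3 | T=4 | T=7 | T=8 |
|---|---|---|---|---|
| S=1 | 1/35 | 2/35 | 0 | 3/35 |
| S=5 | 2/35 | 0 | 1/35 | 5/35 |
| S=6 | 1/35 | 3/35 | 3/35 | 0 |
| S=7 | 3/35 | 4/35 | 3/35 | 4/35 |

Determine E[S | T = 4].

16/3

P(T = 4) = 9/35.
Summing S·P(S=x,T=y) over the conditioning event gives 48/35.
E[S | T = 4] = (48/35) / (9/35) = 16/3.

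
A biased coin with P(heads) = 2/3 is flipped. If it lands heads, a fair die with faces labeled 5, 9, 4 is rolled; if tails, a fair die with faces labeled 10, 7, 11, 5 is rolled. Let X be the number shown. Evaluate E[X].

27/4

E[X | heads] = (5+9+4)/3 = 6.
E[X | tails] = (10+7+11+5)/4 = 33/4.
E[X] = (2/3)·(6) + (1/3)·(33/4) = 27/4.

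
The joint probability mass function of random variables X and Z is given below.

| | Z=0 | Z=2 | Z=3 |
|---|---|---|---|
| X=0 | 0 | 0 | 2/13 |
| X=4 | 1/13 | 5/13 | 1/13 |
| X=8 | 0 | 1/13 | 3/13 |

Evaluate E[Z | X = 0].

3

P(X = 0) = 2/13.
Summing Z·P(X=x,Z=y) over the conditioning event gives 6/13.
E[Z | X = 0] = (6/13) / (2/13) = 3.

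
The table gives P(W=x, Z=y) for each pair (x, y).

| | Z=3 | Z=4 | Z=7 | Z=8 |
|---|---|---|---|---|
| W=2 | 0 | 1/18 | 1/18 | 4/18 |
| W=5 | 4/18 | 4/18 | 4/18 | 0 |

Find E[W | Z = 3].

5

P(Z = 3) = 2/9.
Σ W·P over the event = 5·(4/18) = 10/9.
E[W | Z = 3] = (10/9) / (2/9) = 5.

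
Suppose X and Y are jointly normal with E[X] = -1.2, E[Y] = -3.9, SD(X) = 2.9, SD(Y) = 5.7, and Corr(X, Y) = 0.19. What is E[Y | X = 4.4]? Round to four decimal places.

-1.8087

E[Y | X=x] = μ_Y + ρ(σ_Y/σ_X)(x − μ_X) for jointly normal variables.
E[Y | X=4.4] = -3.9 + (0.19)·(5.7/2.9)·(4.4 − (-1.2)) = -3.9 + (0.37345)·(5.6) = -1.8087.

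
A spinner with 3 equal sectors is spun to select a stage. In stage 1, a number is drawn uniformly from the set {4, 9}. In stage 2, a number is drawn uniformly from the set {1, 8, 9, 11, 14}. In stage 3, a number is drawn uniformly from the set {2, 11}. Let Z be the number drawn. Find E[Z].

36/5

E[Z | stage 1] = (4+9)/2 = 13/2.
E[Z | stage 2] = (1+8+9+11+14)/5 = 43/5.
E[Z | stage 3] = (2+11)/2 = 13/2.
E[Z] = (1/3)·(13/2) + (1/3)·(43/5) + (1/3)·(13/2) = 36/5.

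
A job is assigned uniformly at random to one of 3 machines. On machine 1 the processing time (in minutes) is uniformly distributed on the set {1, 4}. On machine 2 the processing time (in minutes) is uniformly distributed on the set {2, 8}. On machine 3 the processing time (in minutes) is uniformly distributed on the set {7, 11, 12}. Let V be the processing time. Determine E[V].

E[V | machine 1] = (1+4)/2 = 5/2.
E[V | machine 2] = (2+8)/2 = 5.
E[V | machine 3] = (7+11+12)/3 = 10.
By the law of total expectation,
E[V] = (1/3)·(5/2) + (1/3)·(5) + (1/3)·(10) = 35/6.

35/6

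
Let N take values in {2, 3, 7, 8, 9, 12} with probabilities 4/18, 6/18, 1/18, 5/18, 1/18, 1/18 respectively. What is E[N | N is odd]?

P(N is odd) = 4/9.
Σ over the event: 3·1/3 + 7·1/18 + 9·1/18 = 17/9.
E[N | N is odd] = (17/9) / (4/9) = 17/4.

17/4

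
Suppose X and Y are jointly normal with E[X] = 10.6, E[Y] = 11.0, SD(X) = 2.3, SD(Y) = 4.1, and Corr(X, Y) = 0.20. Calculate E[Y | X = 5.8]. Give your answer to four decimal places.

9.2887

For a bivariate normal, E[Y | X=x] = μ_Y + ρ·(σ_Y/σ_X)·(x − μ_X).
E[Y | X=5.8] = 11.0 + (0.20)·(4.1/2.3)·(5.8 − (10.6)) = 11.0 + (0.35652)·(-4.8) = 9.2887.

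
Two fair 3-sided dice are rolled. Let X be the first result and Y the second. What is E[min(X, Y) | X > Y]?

P(X > Y) = 1/3.
Summing min(X,Y)·P(x,y) over outcomes with X > Y gives 4/9.
E[min(X, Y) | X > Y] = (4/9) / (1/3) = 4/3.

4/3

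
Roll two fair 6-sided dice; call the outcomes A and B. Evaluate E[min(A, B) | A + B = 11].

P(A + B = 11) = 1/18.
Summing min(A,B)·P(x,y) over outcomes with A + B = 11 gives 5/18.
E[min(A, B) | A + B = 11] = (5/18) / (1/18) = 5.

5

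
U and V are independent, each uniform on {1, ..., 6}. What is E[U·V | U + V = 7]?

Outcomes with U + V = 7: (1,6), (2,5), (3,4), (4,3), (5,2), (6,1), each with probability 1/36.
E[U·V | U + V = 7] = (6 + 10 + 12 + 12 + 10 + 6) / 6 = 28/3.

28/3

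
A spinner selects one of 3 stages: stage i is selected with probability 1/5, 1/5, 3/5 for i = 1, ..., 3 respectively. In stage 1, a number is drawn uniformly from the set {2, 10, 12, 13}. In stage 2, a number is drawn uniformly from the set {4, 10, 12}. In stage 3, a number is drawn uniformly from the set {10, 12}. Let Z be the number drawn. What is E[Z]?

611/60

E[Z | stage 1] = (2+10+12+13)/4 = 37/4.
E[Z | stage 2] = (4+10+12)/3 = 26/3.
E[Z | stage 3] = (10+12)/2 = 11.
By the law of total expectation,
E[Z] = (1/5)·(37/4) + (1/5)·(26/3) + (3/5)·(11) = 611/60.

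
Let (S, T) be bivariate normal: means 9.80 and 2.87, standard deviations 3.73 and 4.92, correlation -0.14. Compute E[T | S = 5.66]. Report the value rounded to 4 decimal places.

3.6345

For a bivariate normal, E[T | S=x] = μ_T + ρ·(σ_T/σ_S)·(x − μ_S).
E[T | S=5.66] = 2.87 + (-0.14)·(4.92/3.73)·(5.66 − (9.80)) = 2.87 + (-0.18466)·(-4.14) = 3.6345.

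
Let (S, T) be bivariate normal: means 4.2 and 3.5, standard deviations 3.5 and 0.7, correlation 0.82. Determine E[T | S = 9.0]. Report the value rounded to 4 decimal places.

E[T | S=x] = μ_T + ρ(σ_T/σ_S)(x − μ_S) for jointly normal variables.
E[T | S=9.0] = 3.5 + (0.82)·(0.7/3.5)·(9.0 − (4.2)) = 3.5 + (0.164)·(4.8) = 4.2872.

4.2872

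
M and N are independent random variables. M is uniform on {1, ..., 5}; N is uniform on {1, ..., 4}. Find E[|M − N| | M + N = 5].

2

Outcomes with M + N = 5: (1,4), (2,3), (3,2), (4,1), each with probability 1/20.
E[|M − N| | M + N = 5] = (3 + 1 + 1 + 3) / 4 = 2.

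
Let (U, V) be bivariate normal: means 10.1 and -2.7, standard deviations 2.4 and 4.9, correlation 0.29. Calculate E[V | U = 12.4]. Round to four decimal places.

-1.3382

The regression of V on U has slope ρ·σ_V/σ_U and passes through (μ_U, μ_V).
E[V | U=12.4] = -2.7 + (0.29)·(4.9/2.4)·(12.4 − (10.1)) = -2.7 + (0.59208)·(2.3) = -1.3382.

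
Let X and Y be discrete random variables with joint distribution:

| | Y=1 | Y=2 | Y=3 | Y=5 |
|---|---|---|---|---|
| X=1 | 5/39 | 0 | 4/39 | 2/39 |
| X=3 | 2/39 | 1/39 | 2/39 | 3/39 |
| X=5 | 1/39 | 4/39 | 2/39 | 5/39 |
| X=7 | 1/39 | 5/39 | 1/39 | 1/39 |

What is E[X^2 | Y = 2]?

177/5

P(Y = 2) = 10/39.
Σ X^2·P over the event = 9·(1/39) + 25·(4/39) + 49·(5/39) = 118/13.
E[X^2 | Y = 2] = (118/13) / (10/39) = 177/5.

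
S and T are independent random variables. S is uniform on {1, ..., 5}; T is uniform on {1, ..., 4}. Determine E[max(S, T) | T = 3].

18/5

Outcomes with T = 3: (1,3), (2,3), (3,3), (4,3), (5,3), each with probability 1/20.
E[max(S, T) | T = 3] = (3 + 3 + 3 + 4 + 5) / 5 = 18/5.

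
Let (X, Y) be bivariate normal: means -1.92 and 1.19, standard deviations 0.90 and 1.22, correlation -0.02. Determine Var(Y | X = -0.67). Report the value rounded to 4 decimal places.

For a bivariate normal, Var(Y | X=x) = σ_Y²(1 − ρ²).
Var(Y | X=-0.67) = (1.22)²·(1 − (-0.02)²) = 1.4884·0.9996 = 1.4878.

1.4878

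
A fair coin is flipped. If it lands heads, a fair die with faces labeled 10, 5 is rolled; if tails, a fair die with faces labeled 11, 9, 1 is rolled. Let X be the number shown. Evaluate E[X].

E[X | heads] = (10+5)/2 = 15/2.
E[X | tails] = (11+9+1)/3 = 7.
By the law of total expectation,
E[X] = (1/2)·(15/2) + (1/2)·(7) = 29/4.

29/4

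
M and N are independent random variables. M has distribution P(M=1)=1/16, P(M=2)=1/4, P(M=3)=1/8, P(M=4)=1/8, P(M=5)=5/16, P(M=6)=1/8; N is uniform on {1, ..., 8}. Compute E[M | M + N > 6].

96/23

P(M + N > 6) = 23/32.
Summing M·P(x,y) over outcomes with M + N > 6 gives 3.
E[M | M + N > 6] = (3) / (23/32) = 96/23.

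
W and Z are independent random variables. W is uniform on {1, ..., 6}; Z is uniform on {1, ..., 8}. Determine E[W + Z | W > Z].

P(W > Z) = 5/16.
Summing (W+Z)·P(x,y) over outcomes with W > Z gives 35/16.
E[W + Z | W > Z] = (35/16) / (5/16) = 7.

7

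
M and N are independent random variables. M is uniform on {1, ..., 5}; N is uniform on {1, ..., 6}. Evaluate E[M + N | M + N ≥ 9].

29/3

P(M + N ≥ 9) = 1/5.
Summing (M+N)·P(x,y) over outcomes with M + N ≥ 9 gives 29/15.
E[M + N | M + N ≥ 9] = (29/15) / (1/5) = 29/3.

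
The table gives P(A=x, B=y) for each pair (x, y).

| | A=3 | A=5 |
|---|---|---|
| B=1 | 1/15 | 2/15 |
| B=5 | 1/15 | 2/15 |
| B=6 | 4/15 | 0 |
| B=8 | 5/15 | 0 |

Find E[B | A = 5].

3

P(A = 5) = 4/15.
Summing B·P(A=x,B=y) over the conditioning event gives 4/5.
E[B | A = 5] = (4/5) / (4/15) = 3.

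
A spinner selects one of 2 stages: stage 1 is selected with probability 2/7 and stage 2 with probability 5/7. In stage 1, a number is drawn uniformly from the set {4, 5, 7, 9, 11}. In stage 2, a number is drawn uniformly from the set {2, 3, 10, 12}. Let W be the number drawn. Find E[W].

E[W | stage 1] = (4+5+7+9+11)/5 = 36/5.
E[W | stage 2] = (2+3+10+12)/4 = 27/4.
By the law of total expectation,
E[W] = (2/7)·(36/5) + (5/7)·(27/4) = 963/140.

963/140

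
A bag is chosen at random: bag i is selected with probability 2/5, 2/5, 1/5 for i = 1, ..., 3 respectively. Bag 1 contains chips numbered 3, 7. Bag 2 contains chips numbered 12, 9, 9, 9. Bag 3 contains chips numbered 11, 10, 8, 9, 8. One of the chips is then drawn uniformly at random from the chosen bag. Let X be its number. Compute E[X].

387/50

E[X | bag 1] = (3+7)/2 = 5.
E[X | bag 2] = (12+9+9+9)/4 = 39/4.
E[X | bag 3] = (11+10+8+9+8)/5 = 46/5.
E[X] = (2/5)·(5) + (2/5)·(39/4) + (1/5)·(46/5) = 387/50.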